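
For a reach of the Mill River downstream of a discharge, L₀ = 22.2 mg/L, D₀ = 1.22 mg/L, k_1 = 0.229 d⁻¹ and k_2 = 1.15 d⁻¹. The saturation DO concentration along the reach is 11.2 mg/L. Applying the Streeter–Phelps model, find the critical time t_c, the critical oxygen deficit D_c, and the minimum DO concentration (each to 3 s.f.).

t_c ≈ 1.48 d; D_c ≈ 3.15 mg/L; min DO ≈ 8.05 mg/L

At the critical point dD/dt = 0, so k_1 L₀ e^(−k_1 t) = k_2 D. Substituting D(t) from the Streeter–Phelps equation and solving for t gives
t_c = ln[(k_2/k_1)(1 − D₀(k_2−k_1)/(k_1 L₀))] / (k_2−k_1).
Here k_2−k_1 = 0.9210 d⁻¹ and 1 − D₀(k_2−k_1)/(k_1 L₀) = 1 − 1.22×0.9210/(0.229×22.2) = 0.7790, so
t_c = ln(5.022 × 0.7790) / 0.9210 = 1.364 / 0.9210 = 1.481 d.
D_c = (k_1/k_2) L₀ e^(−k_1 t_c) = (0.229/1.15) × 22.2 × e^(−0.229×1.481) = 0.1991 × 22.2 × 0.7124 = 3.149 mg/L.
Minimum DO = C_s − D_c = 11.2 − 3.149 = 8.051 mg/L.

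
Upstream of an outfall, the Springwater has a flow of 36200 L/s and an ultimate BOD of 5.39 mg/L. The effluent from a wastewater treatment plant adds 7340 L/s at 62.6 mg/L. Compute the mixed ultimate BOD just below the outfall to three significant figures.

Flow-weighted mixing: C = (Q_r C_r + Q_w C_w)/(Q_r + Q_w)
= (36200×5.39 + 7340×62.6)/(36200 + 7340) = 654600/43540 = 15.03 mg/L.

15.0 mg/L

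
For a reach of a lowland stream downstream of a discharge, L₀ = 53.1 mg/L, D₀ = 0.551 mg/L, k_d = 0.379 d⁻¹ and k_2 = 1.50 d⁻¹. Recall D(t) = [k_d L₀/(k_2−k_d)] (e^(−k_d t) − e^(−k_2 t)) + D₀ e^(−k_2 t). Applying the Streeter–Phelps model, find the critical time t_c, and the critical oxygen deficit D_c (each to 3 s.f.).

With k_2/k_d = 3.958 and 1 − D₀(k_2−k_d)/(k_d L₀) = 0.9693,
t_c = ln(3.958 × 0.9693) / (1.50 − 0.379) = ln(3.836) / 1.121 = 1.345/1.121 = 1.199 d.
L(t_c) = L₀ e^(−k_d t_c) = 53.1 × 0.6347 = 33.70 mg/L, and at the critical point k_2 D_c = k_d L, so D_c = (0.379/1.50) × 33.70 = 8.516 mg/L.

t_c ≈ 1.20 d; D_c ≈ 8.52 mg/L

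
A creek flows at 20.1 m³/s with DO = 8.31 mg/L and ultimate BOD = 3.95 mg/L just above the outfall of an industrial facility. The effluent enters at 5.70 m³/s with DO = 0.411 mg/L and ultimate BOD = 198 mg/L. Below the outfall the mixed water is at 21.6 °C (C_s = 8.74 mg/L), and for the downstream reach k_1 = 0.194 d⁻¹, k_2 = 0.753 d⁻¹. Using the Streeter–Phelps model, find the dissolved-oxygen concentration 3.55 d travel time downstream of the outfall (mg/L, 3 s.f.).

DO ≈ 1.55 mg/L

Mixed DO = (20.1×8.31 + 5.70×0.411)/(20.1+5.70) = 169.4/25.80 = 6.565 mg/L.
Mixed L₀ = (20.1×3.95 + 5.70×198)/(25.80) = 1208/25.80 = 46.82 mg/L.
Initial deficit D₀ = C_s − DO₀ = 8.74 − 6.565 = 2.175 mg/L.
D(3.55) = [0.194×46.82/(0.753−0.194)](e^(−0.194×3.55) − e^(−0.753×3.55)) + 2.175 e^(−0.753×3.55)
= 16.25 × (0.5022 − 0.06903) + 2.175 × 0.06903 = 7.189 mg/L.
DO = 8.74 − 7.189 = 1.551 mg/L.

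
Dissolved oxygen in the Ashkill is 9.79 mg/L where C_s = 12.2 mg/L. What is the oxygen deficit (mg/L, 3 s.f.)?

D = C_s − C = 12.2 − 9.79 = 2.41 mg/L.

D ≈ 2.41 mg/L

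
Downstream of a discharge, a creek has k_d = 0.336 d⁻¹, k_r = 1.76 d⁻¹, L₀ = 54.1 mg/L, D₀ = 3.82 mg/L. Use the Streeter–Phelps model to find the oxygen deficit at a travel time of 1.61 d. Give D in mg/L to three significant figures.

k_d L₀/(k_r−k_d) = 0.336×54.1/(1.76−0.336) = 18.18/1.424 = 12.77 mg/L.
e^(−k_d t) = e^(−0.336×1.610) = 0.5822; e^(−k_r t) = e^(−1.76×1.610) = 0.05880.
D = 12.77 × (0.5822 − 0.05880) + 3.82 × 0.05880 = 6.681 + 0.2246 = 6.906 mg/L.

D ≈ 6.91 mg/L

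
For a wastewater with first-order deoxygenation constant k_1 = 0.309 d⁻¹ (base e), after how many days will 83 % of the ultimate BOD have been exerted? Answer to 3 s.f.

y/L₀ = 1 − e^(−k_1 t) = 0.83 ⇒ e^(−k_1 t) = 0.170
t = −ln(0.170) / 0.309 = 1.772 / 0.309 = 5.734 d.

t ≈ 5.73 d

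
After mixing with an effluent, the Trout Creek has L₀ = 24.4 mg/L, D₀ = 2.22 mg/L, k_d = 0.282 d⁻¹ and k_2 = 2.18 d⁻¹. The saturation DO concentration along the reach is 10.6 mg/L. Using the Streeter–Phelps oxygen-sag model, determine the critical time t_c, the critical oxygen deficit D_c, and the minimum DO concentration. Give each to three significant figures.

At the critical point dD/dt = 0, so k_d L₀ e^(−k_d t) = k_2 D. Substituting D(t) from the Streeter–Phelps equation and solving for t gives
t_c = ln[(k_2/k_d)(1 − D₀(k_2−k_d)/(k_d L₀))] / (k_2−k_d).
Here k_2−k_d = 1.898 d⁻¹ and 1 − D₀(k_2−k_d)/(k_d L₀) = 1 − 2.22×1.898/(0.282×24.4) = 0.3876, so
t_c = ln(7.730 × 0.3876) / 1.898 = 1.097 / 1.898 = 0.5782 d.
L(t_c) = L₀ e^(−k_d t_c) = 24.4 × 0.8495 = 20.73 mg/L, and at the critical point k_2 D_c = k_d L, so D_c = (0.282/2.18) × 20.73 = 2.681 mg/L.
Minimum DO = C_s − D_c = 10.6 − 2.681 = 7.919 mg/L.

t_c ≈ 0.578 d; D_c ≈ 2.68 mg/L; min DO ≈ 7.92 mg/L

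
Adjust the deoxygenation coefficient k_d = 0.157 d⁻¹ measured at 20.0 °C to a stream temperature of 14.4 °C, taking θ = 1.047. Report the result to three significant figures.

k_d ≈ 0.121 d⁻¹

k_d(T₂) = k_d(T₁) · θ^(T₂−T₁) = 0.157 × 1.047^(14.4−20.0)
= 0.157 × 1.047^-5.60 = 0.157 × 0.7732 = 0.1214 d⁻¹.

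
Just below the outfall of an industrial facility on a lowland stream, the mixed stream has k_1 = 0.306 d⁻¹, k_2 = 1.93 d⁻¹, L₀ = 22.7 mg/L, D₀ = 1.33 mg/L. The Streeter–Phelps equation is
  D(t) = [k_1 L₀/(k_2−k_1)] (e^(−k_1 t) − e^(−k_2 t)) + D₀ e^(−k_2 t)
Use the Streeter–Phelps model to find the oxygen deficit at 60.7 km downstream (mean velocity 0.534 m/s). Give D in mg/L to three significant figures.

Travel time t = x/v = 60.7 km / (0.534 m/s) = 60700 m / 0.534 m/s = 113700 s = 1.316 d.
k_1 L₀/(k_2−k_1) = 0.306×22.7/(1.93−0.306) = 6.946/1.624 = 4.277 mg/L.
e^(−k_1 t) = e^(−0.306×1.316) = 0.6686; e^(−k_2 t) = e^(−1.93×1.316) = 0.07893.
D = 4.277 × (0.6686 − 0.07893) + 1.33 × 0.07893 = 2.522 + 0.1050 = 2.627 mg/L.

D ≈ 2.63 mg/L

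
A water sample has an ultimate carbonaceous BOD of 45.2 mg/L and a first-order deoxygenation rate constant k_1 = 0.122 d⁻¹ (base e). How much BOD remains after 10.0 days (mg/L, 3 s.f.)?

L ≈ 13.3 mg/L

L_t = L₀ e^(−k_1 t) = 45.2 × e^(−0.122×10.0) = 45.2 × 0.2952 = 13.34 mg/L.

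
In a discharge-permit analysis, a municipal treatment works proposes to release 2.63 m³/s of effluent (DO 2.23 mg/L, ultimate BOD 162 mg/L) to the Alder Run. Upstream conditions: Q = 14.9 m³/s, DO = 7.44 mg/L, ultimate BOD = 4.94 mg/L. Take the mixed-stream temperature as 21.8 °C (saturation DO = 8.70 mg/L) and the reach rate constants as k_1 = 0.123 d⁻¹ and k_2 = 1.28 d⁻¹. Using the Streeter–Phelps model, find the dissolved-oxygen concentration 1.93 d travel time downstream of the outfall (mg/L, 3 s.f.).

Mixed DO = (14.9×7.44 + 2.63×2.23)/(14.9+2.63) = 116.7/17.53 = 6.658 mg/L.
Mixed L₀ = (14.9×4.94 + 2.63×162)/(17.53) = 499.7/17.53 = 28.50 mg/L.
Initial deficit D₀ = C_s − DO₀ = 8.70 − 6.658 = 2.042 mg/L.
D(1.93) = [0.123×28.50/(1.28−0.123)](e^(−0.123×1.93) − e^(−1.28×1.93)) + 2.042 e^(−1.28×1.93)
= 3.030 × (0.7887 − 0.08455) + 2.042 × 0.08455 = 2.306 mg/L.
DO = 8.70 − 2.306 = 6.394 mg/L.

DO ≈ 6.39 mg/L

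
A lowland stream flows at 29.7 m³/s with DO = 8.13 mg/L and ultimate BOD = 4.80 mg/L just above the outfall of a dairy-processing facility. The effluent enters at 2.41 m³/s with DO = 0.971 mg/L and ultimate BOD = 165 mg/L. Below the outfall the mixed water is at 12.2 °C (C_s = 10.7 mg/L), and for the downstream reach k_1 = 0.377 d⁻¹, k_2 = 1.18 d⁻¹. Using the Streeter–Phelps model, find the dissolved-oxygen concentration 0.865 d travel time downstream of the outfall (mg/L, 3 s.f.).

DO ≈ 6.73 mg/L

Mixed DO = (29.7×8.13 + 2.41×0.971)/(29.7+2.41) = 243.8/32.11 = 7.593 mg/L.
Mixed L₀ = (29.7×4.80 + 2.41×165)/(32.11) = 540.2/32.11 = 16.82 mg/L.
Initial deficit D₀ = C_s − DO₀ = 10.7 − 7.593 = 3.107 mg/L.
D(0.865) = [0.377×16.82/(1.18−0.377)](e^(−0.377×0.865) − e^(−1.18×0.865)) + 3.107 e^(−1.18×0.865)
= 7.899 × (0.7217 − 0.3603) + 3.107 × 0.3603 = 3.974 mg/L.
DO = 10.7 − 3.974 = 6.726 mg/L.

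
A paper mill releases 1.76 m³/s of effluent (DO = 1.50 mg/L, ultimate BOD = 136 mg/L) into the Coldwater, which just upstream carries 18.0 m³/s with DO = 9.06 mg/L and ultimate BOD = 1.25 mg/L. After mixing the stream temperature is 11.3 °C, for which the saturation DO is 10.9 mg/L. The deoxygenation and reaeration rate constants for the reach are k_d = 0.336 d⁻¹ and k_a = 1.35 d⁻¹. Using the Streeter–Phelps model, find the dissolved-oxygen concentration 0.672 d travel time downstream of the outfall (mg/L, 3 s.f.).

DO ≈ 8.15 mg/L

Mixed DO = (18.0×9.06 + 1.76×1.50)/(18.0+1.76) = 165.7/19.76 = 8.387 mg/L.
Mixed L₀ = (18.0×1.25 + 1.76×136)/(19.76) = 261.9/19.76 = 13.25 mg/L.
Initial deficit D₀ = C_s − DO₀ = 10.9 − 8.387 = 2.513 mg/L.
D(0.672) = [0.336×13.25/(1.35−0.336)](e^(−0.336×0.672) − e^(−1.35×0.672)) + 2.513 e^(−1.35×0.672)
= 4.391 × (0.7979 − 0.4037) + 2.513 × 0.4037 = 2.746 mg/L.
DO = 10.9 − 2.746 = 8.154 mg/L.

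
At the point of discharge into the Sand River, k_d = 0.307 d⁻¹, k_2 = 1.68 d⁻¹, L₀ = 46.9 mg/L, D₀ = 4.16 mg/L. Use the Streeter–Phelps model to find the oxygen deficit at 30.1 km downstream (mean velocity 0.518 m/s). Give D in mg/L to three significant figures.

Travel time t = x/v = 30.1 km / (0.518 m/s) = 30100 m / 0.518 m/s = 58110 s = 0.6725 d.
k_d L₀/(k_2−k_d) = 0.307×46.9/(1.68−0.307) = 14.40/1.373 = 10.49 mg/L.
e^(−k_d t) = e^(−0.307×0.6725) = 0.8134; e^(−k_2 t) = e^(−1.68×0.6725) = 0.3231.
D = 10.49 × (0.8134 − 0.3231) + 4.16 × 0.3231 = 5.142 + 1.344 = 6.486 mg/L.

D ≈ 6.49 mg/L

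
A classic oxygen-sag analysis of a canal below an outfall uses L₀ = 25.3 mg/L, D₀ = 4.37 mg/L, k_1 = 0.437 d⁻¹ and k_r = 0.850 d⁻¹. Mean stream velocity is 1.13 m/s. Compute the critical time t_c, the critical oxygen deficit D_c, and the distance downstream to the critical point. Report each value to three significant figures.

t_c = [1/(k_r−k_1)] ln[(k_r/k_1)(1 − D₀(k_r−k_1)/(k_1 L₀))]
= [1/(0.850−0.437)] ln[(0.850/0.437)(1 − 4.37×0.4130/(0.437×25.3))]
= (1/0.4130) ln[1.945 × 0.8368] = 2.421 × ln(1.628) = 2.421 × 0.4871 = 1.179 d.
L(t_c) = L₀ e^(−k_1 t_c) = 25.3 × 0.5973 = 15.11 mg/L, and at the critical point k_r D_c = k_1 L, so D_c = (0.437/0.850) × 15.11 = 7.769 mg/L.
x_c = v t_c = 1.13 m/s × 1.179 d × 86400 s/d = 115100 m ≈ 115 km.

t_c ≈ 1.18 d; D_c ≈ 7.77 mg/L; x_c ≈ 115 km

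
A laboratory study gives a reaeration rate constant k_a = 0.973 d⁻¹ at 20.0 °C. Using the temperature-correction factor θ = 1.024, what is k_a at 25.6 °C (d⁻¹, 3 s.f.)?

k_a ≈ 1.11 d⁻¹

k_a(T₂) = k_a(T₁) · θ^(T₂−T₁) = 0.973 × 1.024^(25.6−20.0)
= 0.973 × 1.024^5.60 = 0.973 × 1.142 = 1.111 d⁻¹.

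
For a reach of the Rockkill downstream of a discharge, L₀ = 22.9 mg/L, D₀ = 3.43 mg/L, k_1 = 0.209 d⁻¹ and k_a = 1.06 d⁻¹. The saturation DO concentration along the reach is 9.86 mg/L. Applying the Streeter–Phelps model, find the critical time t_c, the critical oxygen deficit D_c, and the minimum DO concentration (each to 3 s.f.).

t_c ≈ 0.802 d; D_c ≈ 3.82 mg/L; min DO ≈ 6.04 mg/L

At the critical point dD/dt = 0, so k_1 L₀ e^(−k_1 t) = k_a D. Substituting D(t) from the Streeter–Phelps equation and solving for t gives
t_c = ln[(k_a/k_1)(1 − D₀(k_a−k_1)/(k_1 L₀))] / (k_a−k_1).
Here k_a−k_1 = 0.8510 d⁻¹ and 1 − D₀(k_a−k_1)/(k_1 L₀) = 1 − 3.43×0.8510/(0.209×22.9) = 0.3901, so
t_c = ln(5.072 × 0.3901) / 0.8510 = 0.6824 / 0.8510 = 0.8019 d.
D_c = (k_1/k_a) L₀ e^(−k_1 t_c) = (0.209/1.06) × 22.9 × e^(−0.209×0.8019) = 0.1972 × 22.9 × 0.8457 = 3.818 mg/L.
Minimum DO = C_s − D_c = 9.86 − 3.818 = 6.042 mg/L.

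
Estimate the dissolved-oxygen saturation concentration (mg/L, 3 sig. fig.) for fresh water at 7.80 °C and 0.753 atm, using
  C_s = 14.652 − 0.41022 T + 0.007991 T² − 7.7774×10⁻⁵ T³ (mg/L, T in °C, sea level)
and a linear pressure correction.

C_s ≈ 8.96 mg/L

At sea level: C_s = 14.652 − 0.41022×7.80 + 0.007991×7.80² − 7.7774×10⁻⁵×7.80³ = 11.90 mg/L.
Pressure correction: C_s' = 11.90 × 0.753 = 8.962 mg/L.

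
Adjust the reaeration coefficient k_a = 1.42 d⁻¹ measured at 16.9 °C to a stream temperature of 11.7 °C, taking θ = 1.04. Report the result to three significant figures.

k_a ≈ 1.16 d⁻¹

k_a(T₂) = k_a(T₁) · θ^(T₂−T₁) = 1.42 × 1.04^(11.7−16.9)
= 1.42 × 1.04^-5.20 = 1.42 × 0.8155 = 1.158 d⁻¹.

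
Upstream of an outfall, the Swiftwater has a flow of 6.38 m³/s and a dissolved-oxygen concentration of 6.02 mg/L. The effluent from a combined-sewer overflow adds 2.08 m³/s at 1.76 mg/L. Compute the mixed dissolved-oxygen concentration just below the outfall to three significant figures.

Flow-weighted mixing: C = (Q_r C_r + Q_w C_w)/(Q_r + Q_w)
= (6.38×6.02 + 2.08×1.76)/(6.38 + 2.08) = 42.07/8.460 = 4.973 mg/L.

4.97 mg/L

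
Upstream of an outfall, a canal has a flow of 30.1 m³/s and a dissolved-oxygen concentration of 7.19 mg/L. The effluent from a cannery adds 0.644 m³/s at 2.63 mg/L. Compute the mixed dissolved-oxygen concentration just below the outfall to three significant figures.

7.09 mg/L

Flow-weighted mixing: C = (Q_r C_r + Q_w C_w)/(Q_r + Q_w)
= (30.1×7.19 + 0.644×2.63)/(30.1 + 0.644) = 218.1/30.74 = 7.094 mg/L.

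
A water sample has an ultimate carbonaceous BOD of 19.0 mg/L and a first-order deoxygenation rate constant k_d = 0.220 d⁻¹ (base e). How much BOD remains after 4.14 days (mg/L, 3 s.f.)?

L_t = L₀ e^(−k_d t) = 19.0 × e^(−0.220×4.14) = 19.0 × 0.4022 = 7.642 mg/L.

L ≈ 7.64 mg/L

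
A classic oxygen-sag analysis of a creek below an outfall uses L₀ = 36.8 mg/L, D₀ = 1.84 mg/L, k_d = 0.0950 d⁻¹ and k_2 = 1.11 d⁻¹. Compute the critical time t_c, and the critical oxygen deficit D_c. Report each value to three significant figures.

t_c ≈ 1.67 d; D_c ≈ 2.69 mg/L

With k_2/k_d = 11.68 and 1 − D₀(k_2−k_d)/(k_d L₀) = 0.4658,
t_c = ln(11.68 × 0.4658) / (1.11 − 0.0950) = ln(5.442) / 1.015 = 1.694/1.015 = 1.669 d.
D_c = (k_d/k_2) L₀ e^(−k_d t_c) = (0.0950/1.11) × 36.8 × e^(−0.0950×1.669) = 0.08559 × 36.8 × 0.8534 = 2.688 mg/L.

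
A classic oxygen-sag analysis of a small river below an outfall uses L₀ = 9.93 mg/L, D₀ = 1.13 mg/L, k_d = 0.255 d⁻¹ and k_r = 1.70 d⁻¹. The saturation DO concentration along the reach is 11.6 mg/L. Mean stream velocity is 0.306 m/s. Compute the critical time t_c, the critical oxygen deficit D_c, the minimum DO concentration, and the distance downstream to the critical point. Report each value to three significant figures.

t_c ≈ 0.596 d; D_c ≈ 1.28 mg/L; min DO ≈ 10.3 mg/L; x_c ≈ 15.8 km

At the critical point dD/dt = 0, so k_d L₀ e^(−k_d t) = k_r D. Substituting D(t) from the Streeter–Phelps equation and solving for t gives
t_c = ln[(k_r/k_d)(1 − D₀(k_r−k_d)/(k_d L₀))] / (k_r−k_d).
Here k_r−k_d = 1.445 d⁻¹ and 1 − D₀(k_r−k_d)/(k_d L₀) = 1 − 1.13×1.445/(0.255×9.93) = 0.3552, so
t_c = ln(6.667 × 0.3552) / 1.445 = 0.8619 / 1.445 = 0.5965 d.
D_c = (k_d/k_r) L₀ e^(−k_d t_c) = (0.255/1.70) × 9.93 × e^(−0.255×0.5965) = 0.1500 × 9.93 × 0.8589 = 1.279 mg/L.
Minimum DO = C_s − D_c = 11.6 − 1.279 = 10.32 mg/L.
x_c = v t_c = 0.306 m/s × 0.5965 d × 86400 s/d = 15770 m ≈ 15.8 km.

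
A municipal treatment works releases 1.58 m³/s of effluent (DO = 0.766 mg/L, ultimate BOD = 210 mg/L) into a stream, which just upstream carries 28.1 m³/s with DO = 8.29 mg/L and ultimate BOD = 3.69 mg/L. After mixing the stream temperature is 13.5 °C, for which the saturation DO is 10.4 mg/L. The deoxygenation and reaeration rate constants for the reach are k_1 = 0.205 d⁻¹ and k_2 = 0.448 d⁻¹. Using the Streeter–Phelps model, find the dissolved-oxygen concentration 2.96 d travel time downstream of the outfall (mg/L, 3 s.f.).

Mixed DO = (28.1×8.29 + 1.58×0.766)/(28.1+1.58) = 234.2/29.68 = 7.889 mg/L.
Mixed L₀ = (28.1×3.69 + 1.58×210)/(29.68) = 435.5/29.68 = 14.67 mg/L.
Initial deficit D₀ = C_s − DO₀ = 10.4 − 7.889 = 2.511 mg/L.
D(2.96) = [0.205×14.67/(0.448−0.205)](e^(−0.205×2.96) − e^(−0.448×2.96)) + 2.511 e^(−0.448×2.96)
= 12.38 × (0.5451 − 0.2655) + 2.511 × 0.2655 = 4.127 mg/L.
DO = 10.4 − 4.127 = 6.273 mg/L.

DO ≈ 6.27 mg/L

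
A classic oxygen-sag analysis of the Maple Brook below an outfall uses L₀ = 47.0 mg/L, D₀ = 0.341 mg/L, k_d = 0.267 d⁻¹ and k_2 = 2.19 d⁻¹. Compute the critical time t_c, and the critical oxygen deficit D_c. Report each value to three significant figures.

With k_2/k_d = 8.202 and 1 − D₀(k_2−k_d)/(k_d L₀) = 0.9477,
t_c = ln(8.202 × 0.9477) / (2.19 − 0.267) = ln(7.774) / 1.923 = 2.051/1.923 = 1.066 d.
D_c = (k_d/k_2) L₀ e^(−k_d t_c) = (0.267/2.19) × 47.0 × e^(−0.267×1.066) = 0.1219 × 47.0 × 0.7522 = 4.310 mg/L.

t_c ≈ 1.07 d; D_c ≈ 4.31 mg/L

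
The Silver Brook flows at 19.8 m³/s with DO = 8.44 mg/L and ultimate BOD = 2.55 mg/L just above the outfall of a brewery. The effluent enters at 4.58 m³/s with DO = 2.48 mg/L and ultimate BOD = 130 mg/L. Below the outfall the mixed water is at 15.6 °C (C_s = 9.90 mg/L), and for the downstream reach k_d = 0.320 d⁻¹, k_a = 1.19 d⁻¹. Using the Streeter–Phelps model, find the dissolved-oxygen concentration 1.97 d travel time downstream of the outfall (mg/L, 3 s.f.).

Mixed DO = (19.8×8.44 + 4.58×2.48)/(19.8+4.58) = 178.5/24.38 = 7.320 mg/L.
Mixed L₀ = (19.8×2.55 + 4.58×130)/(24.38) = 645.9/24.38 = 26.49 mg/L.
Initial deficit D₀ = C_s − DO₀ = 9.90 − 7.320 = 2.580 mg/L.
D(1.97) = [0.320×26.49/(1.19−0.320)](e^(−0.320×1.97) − e^(−1.19×1.97)) + 2.580 e^(−1.19×1.97)
= 9.744 × (0.5324 − 0.09591) + 2.580 × 0.09591 = 4.501 mg/L.
DO = 9.90 − 4.501 = 5.399 mg/L.

DO ≈ 5.40 mg/L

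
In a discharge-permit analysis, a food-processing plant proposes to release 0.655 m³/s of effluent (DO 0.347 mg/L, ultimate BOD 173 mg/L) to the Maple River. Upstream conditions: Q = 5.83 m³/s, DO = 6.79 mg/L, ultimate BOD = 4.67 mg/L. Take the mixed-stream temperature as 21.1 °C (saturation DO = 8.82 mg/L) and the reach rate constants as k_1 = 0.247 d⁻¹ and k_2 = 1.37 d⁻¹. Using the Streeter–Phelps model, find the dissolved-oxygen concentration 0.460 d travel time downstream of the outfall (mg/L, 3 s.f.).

Mixed DO = (5.83×6.79 + 0.655×0.347)/(5.83+0.655) = 39.81/6.485 = 6.139 mg/L.
Mixed L₀ = (5.83×4.67 + 0.655×173)/(6.485) = 140.5/6.485 = 21.67 mg/L.
Initial deficit D₀ = C_s − DO₀ = 8.82 − 6.139 = 2.681 mg/L.
D(0.460) = [0.247×21.67/(1.37−0.247)](e^(−0.247×0.460) − e^(−1.37×0.460)) + 2.681 e^(−1.37×0.460)
= 4.767 × (0.8926 − 0.5325) + 2.681 × 0.5325 = 3.144 mg/L.
DO = 8.82 − 3.144 = 5.676 mg/L.

DO ≈ 5.68 mg/L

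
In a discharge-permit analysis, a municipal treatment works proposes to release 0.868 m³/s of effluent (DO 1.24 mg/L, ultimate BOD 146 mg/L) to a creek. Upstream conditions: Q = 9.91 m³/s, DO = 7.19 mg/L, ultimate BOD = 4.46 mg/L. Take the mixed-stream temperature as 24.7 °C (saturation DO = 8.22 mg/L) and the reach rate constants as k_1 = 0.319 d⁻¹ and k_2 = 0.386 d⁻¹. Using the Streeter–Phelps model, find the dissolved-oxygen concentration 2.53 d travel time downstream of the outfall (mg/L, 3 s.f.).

Mixed DO = (9.91×7.19 + 0.868×1.24)/(9.91+0.868) = 72.33/10.78 = 6.711 mg/L.
Mixed L₀ = (9.91×4.46 + 0.868×146)/(10.78) = 170.9/10.78 = 15.86 mg/L.
Initial deficit D₀ = C_s − DO₀ = 8.22 − 6.711 = 1.509 mg/L.
D(2.53) = [0.319×15.86/(0.386−0.319)](e^(−0.319×2.53) − e^(−0.386×2.53)) + 1.509 e^(−0.386×2.53)
= 75.51 × (0.4462 − 0.3766) + 1.509 × 0.3766 = 5.821 mg/L.
DO = 8.22 − 5.821 = 2.399 mg/L.

DO ≈ 2.40 mg/L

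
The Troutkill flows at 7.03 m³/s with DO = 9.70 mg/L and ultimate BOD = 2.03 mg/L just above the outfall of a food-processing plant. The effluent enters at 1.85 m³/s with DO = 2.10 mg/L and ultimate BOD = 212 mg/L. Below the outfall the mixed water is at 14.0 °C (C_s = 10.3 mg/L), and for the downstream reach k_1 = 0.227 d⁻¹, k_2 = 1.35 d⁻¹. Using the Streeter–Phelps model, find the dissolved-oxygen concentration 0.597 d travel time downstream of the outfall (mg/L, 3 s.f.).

DO ≈ 5.38 mg/L

Mixed DO = (7.03×9.70 + 1.85×2.10)/(7.03+1.85) = 72.08/8.880 = 8.117 mg/L.
Mixed L₀ = (7.03×2.03 + 1.85×212)/(8.880) = 406.5/8.880 = 45.77 mg/L.
Initial deficit D₀ = C_s − DO₀ = 10.3 − 8.117 = 2.183 mg/L.
D(0.597) = [0.227×45.77/(1.35−0.227)](e^(−0.227×0.597) − e^(−1.35×0.597)) + 2.183 e^(−1.35×0.597)
= 9.253 × (0.8733 − 0.4467) + 2.183 × 0.4467 = 4.922 mg/L.
DO = 10.3 − 4.922 = 5.378 mg/L.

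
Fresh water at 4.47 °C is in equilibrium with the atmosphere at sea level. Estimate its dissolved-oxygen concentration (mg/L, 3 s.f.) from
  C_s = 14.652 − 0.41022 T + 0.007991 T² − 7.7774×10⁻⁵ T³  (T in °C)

C_s ≈ 13.0 mg/L

C_s = 14.652 − 0.41022×4.47 + 0.007991×4.47² − 7.7774×10⁻⁵×4.47³ = 12.97 mg/L.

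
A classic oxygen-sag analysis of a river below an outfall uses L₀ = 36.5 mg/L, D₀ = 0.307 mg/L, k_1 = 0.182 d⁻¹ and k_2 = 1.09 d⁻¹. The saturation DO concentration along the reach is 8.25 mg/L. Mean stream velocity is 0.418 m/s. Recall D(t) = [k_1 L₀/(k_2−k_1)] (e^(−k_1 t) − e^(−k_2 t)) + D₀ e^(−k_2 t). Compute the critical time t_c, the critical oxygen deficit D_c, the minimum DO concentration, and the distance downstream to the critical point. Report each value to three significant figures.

t_c ≈ 1.92 d; D_c ≈ 4.29 mg/L; min DO ≈ 3.96 mg/L; x_c ≈ 69.5 km

With k_2/k_1 = 5.989 and 1 − D₀(k_2−k_1)/(k_1 L₀) = 0.9580,
t_c = ln(5.989 × 0.9580) / (1.09 − 0.182) = ln(5.738) / 0.9080 = 1.747/0.9080 = 1.924 d.
L(t_c) = L₀ e^(−k_1 t_c) = 36.5 × 0.7046 = 25.72 mg/L, and at the critical point k_2 D_c = k_1 L, so D_c = (0.182/1.09) × 25.72 = 4.294 mg/L.
Minimum DO = C_s − D_c = 8.25 − 4.294 = 3.956 mg/L.
x_c = v t_c = 0.418 m/s × 1.924 d × 86400 s/d = 69490 m ≈ 69.5 km.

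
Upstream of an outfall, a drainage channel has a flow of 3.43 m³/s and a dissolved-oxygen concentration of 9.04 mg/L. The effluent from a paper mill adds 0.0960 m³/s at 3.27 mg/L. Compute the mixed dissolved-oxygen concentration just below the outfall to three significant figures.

Flow-weighted mixing: C = (Q_r C_r + Q_w C_w)/(Q_r + Q_w)
= (3.43×9.04 + 0.0960×3.27)/(3.43 + 0.0960) = 31.32/3.526 = 8.883 mg/L.

8.88 mg/L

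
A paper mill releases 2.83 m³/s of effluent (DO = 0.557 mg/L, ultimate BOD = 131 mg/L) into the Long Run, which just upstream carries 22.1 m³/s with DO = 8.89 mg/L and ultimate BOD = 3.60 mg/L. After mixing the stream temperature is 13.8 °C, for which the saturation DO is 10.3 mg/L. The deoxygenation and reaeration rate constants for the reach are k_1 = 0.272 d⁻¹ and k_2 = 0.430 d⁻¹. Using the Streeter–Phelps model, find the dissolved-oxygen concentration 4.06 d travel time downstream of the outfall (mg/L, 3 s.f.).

DO ≈ 5.01 mg/L

Mixed DO = (22.1×8.89 + 2.83×0.557)/(22.1+2.83) = 198.0/24.93 = 7.944 mg/L.
Mixed L₀ = (22.1×3.60 + 2.83×131)/(24.93) = 450.3/24.93 = 18.06 mg/L.
Initial deficit D₀ = C_s − DO₀ = 10.3 − 7.944 = 2.356 mg/L.
D(4.06) = [0.272×18.06/(0.430−0.272)](e^(−0.272×4.06) − e^(−0.430×4.06)) + 2.356 e^(−0.430×4.06)
= 31.09 × (0.3314 − 0.1745) + 2.356 × 0.1745 = 5.291 mg/L.
DO = 10.3 − 5.291 = 5.009 mg/L.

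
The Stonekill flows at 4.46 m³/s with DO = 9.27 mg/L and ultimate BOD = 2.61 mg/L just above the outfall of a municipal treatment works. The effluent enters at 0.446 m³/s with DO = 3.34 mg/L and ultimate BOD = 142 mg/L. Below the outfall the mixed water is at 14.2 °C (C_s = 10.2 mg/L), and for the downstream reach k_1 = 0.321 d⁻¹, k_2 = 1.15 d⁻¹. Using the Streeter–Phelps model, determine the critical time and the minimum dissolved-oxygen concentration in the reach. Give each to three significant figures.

t_c ≈ 1.20 d; minimum DO ≈ 7.29 mg/L

Mixed DO = (4.46×9.27 + 0.446×3.34)/(4.46+0.446) = 42.83/4.906 = 8.731 mg/L.
Mixed L₀ = (4.46×2.61 + 0.446×142)/(4.906) = 74.97/4.906 = 15.28 mg/L.
Initial deficit D₀ = C_s − DO₀ = 10.2 − 8.731 = 1.469 mg/L.
t_c = (1/0.8290) ln[(1.15/0.321)(1 − 1.469×0.8290/(0.321×15.28))] = 1.206 × ln(2.693) = 1.195 d.
D_c = (0.321/1.15) × 15.28 × e^(−0.321×1.195) = 0.2791 × 15.28 × 0.6814 = 2.907 mg/L.
Minimum DO = 10.2 − 2.907 = 7.293 mg/L.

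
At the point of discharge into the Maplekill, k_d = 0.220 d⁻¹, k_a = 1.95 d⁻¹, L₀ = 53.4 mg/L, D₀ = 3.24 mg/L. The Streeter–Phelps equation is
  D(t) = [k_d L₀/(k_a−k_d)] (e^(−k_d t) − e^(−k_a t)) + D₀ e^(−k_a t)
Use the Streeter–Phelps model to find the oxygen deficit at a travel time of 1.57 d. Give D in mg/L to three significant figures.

D ≈ 4.64 mg/L

k_d L₀/(k_a−k_d) = 0.220×53.4/(1.95−0.220) = 11.75/1.730 = 6.791 mg/L.
e^(−k_d t) = e^(−0.220×1.570) = 0.7079; e^(−k_a t) = e^(−1.95×1.570) = 0.04682.
D = 6.791 × (0.7079 − 0.04682) + 3.24 × 0.04682 = 4.489 + 0.1517 = 4.641 mg/L.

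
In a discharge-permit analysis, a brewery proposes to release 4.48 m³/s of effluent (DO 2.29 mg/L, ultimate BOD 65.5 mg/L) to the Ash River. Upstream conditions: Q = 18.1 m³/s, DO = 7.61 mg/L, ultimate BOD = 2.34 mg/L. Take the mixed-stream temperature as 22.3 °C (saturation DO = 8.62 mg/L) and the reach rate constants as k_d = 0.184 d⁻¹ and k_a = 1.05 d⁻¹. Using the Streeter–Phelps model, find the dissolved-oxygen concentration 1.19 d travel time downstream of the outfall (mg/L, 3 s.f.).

DO ≈ 6.40 mg/L

Mixed DO = (18.1×7.61 + 4.48×2.29)/(18.1+4.48) = 148.0/22.58 = 6.554 mg/L.
Mixed L₀ = (18.1×2.34 + 4.48×65.5)/(22.58) = 335.8/22.58 = 14.87 mg/L.
Initial deficit D₀ = C_s − DO₀ = 8.62 − 6.554 = 2.066 mg/L.
D(1.19) = [0.184×14.87/(1.05−0.184)](e^(−0.184×1.19) − e^(−1.05×1.19)) + 2.066 e^(−1.05×1.19)
= 3.160 × (0.8034 − 0.2866) + 2.066 × 0.2866 = 2.225 mg/L.
DO = 8.62 − 2.225 = 6.395 mg/L.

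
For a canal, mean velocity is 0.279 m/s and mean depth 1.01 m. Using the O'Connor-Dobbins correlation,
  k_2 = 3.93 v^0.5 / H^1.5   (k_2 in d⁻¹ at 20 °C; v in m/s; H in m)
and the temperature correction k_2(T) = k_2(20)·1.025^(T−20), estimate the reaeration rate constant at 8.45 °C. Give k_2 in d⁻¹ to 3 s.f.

k_2 ≈ 1.54 d⁻¹

k_2(20) = 3.93 × 0.279^0.5 / 1.01^1.5 = 3.93 × 0.5282 / 1.015 = 2.045 d⁻¹.
k_2(8.45) = 2.045 × 1.025^(8.45−20) = 2.045 × 0.7519 = 1.538 d⁻¹.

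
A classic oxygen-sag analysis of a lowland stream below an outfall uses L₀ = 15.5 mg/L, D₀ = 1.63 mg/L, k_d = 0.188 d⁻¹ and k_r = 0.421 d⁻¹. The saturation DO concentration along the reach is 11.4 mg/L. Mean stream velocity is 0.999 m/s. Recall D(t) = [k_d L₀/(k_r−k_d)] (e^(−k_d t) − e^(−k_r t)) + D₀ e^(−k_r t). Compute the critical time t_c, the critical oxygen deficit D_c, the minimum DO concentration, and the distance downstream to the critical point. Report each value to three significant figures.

With k_r/k_d = 2.239 and 1 − D₀(k_r−k_d)/(k_d L₀) = 0.8697,
t_c = ln(2.239 × 0.8697) / (0.421 − 0.188) = ln(1.947) / 0.2330 = 0.6665/0.2330 = 2.861 d.
L(t_c) = L₀ e^(−k_d t_c) = 15.5 × 0.5840 = 9.052 mg/L, and at the critical point k_r D_c = k_d L, so D_c = (0.188/0.421) × 9.052 = 4.042 mg/L.
Minimum DO = C_s − D_c = 11.4 − 4.042 = 7.358 mg/L.
x_c = v t_c = 0.999 m/s × 2.861 d × 86400 s/d = 246900 m ≈ 247 km.

t_c ≈ 2.86 d; D_c ≈ 4.04 mg/L; min DO ≈ 7.36 mg/L; x_c ≈ 247 km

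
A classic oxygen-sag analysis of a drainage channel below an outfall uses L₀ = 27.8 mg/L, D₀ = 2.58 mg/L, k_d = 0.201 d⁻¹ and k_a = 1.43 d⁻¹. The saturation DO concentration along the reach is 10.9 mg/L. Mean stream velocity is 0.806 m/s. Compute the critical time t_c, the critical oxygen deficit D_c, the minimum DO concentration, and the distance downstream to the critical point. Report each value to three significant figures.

t_c ≈ 0.915 d; D_c ≈ 3.25 mg/L; min DO ≈ 7.65 mg/L; x_c ≈ 63.7 km

With k_a/k_d = 7.114 and 1 − D₀(k_a−k_d)/(k_d L₀) = 0.4325,
t_c = ln(7.114 × 0.4325) / (1.43 − 0.201) = ln(3.077) / 1.229 = 1.124/1.229 = 0.9146 d.
L(t_c) = L₀ e^(−k_d t_c) = 27.8 × 0.8321 = 23.13 mg/L, and at the critical point k_a D_c = k_d L, so D_c = (0.201/1.43) × 23.13 = 3.251 mg/L.
Minimum DO = C_s − D_c = 10.9 − 3.251 = 7.649 mg/L.
x_c = v t_c = 0.806 m/s × 0.9146 d × 86400 s/d = 63690 m ≈ 63.7 km.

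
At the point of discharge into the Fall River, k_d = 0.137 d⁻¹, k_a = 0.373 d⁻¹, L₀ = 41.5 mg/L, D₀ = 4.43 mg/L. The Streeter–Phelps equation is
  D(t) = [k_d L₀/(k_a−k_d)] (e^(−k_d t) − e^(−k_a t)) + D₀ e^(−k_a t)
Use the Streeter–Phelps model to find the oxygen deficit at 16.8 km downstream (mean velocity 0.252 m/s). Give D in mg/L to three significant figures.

D ≈ 6.93 mg/L

Travel time t = x/v = 16.8 km / (0.252 m/s) = 16800 m / 0.252 m/s = 66670 s = 0.7716 d.
k_d L₀/(k_a−k_d) = 0.137×41.5/(0.373−0.137) = 5.686/0.2360 = 24.09 mg/L.
e^(−k_d t) = e^(−0.137×0.7716) = 0.8997; e^(−k_a t) = e^(−0.373×0.7716) = 0.7499.
D = 24.09 × (0.8997 − 0.7499) + 4.43 × 0.7499 = 3.608 + 3.322 = 6.930 mg/L.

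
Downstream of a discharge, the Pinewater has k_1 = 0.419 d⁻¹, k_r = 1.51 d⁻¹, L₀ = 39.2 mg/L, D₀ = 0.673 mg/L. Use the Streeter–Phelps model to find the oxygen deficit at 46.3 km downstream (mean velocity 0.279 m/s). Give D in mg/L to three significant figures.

D ≈ 5.94 mg/L

Travel time t = x/v = 46.3 km / (0.279 m/s) = 46300 m / 0.279 m/s = 165900 s = 1.921 d.
k_1 L₀/(k_r−k_1) = 0.419×39.2/(1.51−0.419) = 16.42/1.091 = 15.05 mg/L.
e^(−k_1 t) = e^(−0.419×1.921) = 0.4472; e^(−k_r t) = e^(−1.51×1.921) = 0.05501.
D = 15.05 × (0.4472 − 0.05501) + 0.673 × 0.05501 = 5.904 + 0.03702 = 5.941 mg/L.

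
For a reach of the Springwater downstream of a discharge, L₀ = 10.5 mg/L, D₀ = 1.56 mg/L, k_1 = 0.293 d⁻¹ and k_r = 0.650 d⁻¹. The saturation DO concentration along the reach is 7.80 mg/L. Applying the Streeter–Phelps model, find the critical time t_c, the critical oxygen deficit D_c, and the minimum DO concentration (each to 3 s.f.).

t_c ≈ 1.67 d; D_c ≈ 2.90 mg/L; min DO ≈ 4.90 mg/L

t_c = [1/(k_r−k_1)] ln[(k_r/k_1)(1 − D₀(k_r−k_1)/(k_1 L₀))]
= [1/(0.650−0.293)] ln[(0.650/0.293)(1 − 1.56×0.3570/(0.293×10.5))]
= (1/0.3570) ln[2.218 × 0.8190] = 2.801 × ln(1.817) = 2.801 × 0.5971 = 1.673 d.
D_c = (k_1/k_r) L₀ e^(−k_1 t_c) = (0.293/0.650) × 10.5 × e^(−0.293×1.673) = 0.4508 × 10.5 × 0.6126 = 2.899 mg/L.
Minimum DO = C_s − D_c = 7.80 − 2.899 = 4.901 mg/L.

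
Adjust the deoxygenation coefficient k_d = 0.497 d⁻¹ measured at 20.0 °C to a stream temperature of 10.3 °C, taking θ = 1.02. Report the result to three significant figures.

k_d ≈ 0.410 d⁻¹

k_d(T₂) = k_d(T₁) · θ^(T₂−T₁) = 0.497 × 1.02^(10.3−20.0)
= 0.497 × 1.02^-9.70 = 0.497 × 0.8252 = 0.4101 d⁻¹.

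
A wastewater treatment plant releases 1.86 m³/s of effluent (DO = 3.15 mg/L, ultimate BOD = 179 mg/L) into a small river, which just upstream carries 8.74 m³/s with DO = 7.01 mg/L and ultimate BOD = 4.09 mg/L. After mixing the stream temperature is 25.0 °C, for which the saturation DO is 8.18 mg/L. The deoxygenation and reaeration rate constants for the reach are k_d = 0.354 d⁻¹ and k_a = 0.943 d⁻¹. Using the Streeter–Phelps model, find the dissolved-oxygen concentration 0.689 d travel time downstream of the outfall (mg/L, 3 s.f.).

Mixed DO = (8.74×7.01 + 1.86×3.15)/(8.74+1.86) = 67.13/10.60 = 6.333 mg/L.
Mixed L₀ = (8.74×4.09 + 1.86×179)/(10.60) = 368.7/10.60 = 34.78 mg/L.
Initial deficit D₀ = C_s − DO₀ = 8.18 − 6.333 = 1.847 mg/L.
D(0.689) = [0.354×34.78/(0.943−0.354)](e^(−0.354×0.689) − e^(−0.943×0.689)) + 1.847 e^(−0.943×0.689)
= 20.90 × (0.7836 − 0.5222) + 1.847 × 0.5222 = 6.429 mg/L.
DO = 8.18 − 6.429 = 1.751 mg/L.

DO ≈ 1.75 mg/L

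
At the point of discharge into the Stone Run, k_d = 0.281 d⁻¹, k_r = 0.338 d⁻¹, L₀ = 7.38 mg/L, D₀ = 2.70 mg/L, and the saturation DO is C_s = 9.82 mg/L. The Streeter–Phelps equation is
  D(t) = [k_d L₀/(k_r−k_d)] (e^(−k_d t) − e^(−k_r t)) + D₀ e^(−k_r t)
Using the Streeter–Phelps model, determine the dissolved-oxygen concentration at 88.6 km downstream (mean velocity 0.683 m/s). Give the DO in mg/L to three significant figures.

DO ≈ 6.24 mg/L

Travel time t = x/v = 88.6 km / (0.683 m/s) = 88600 m / 0.683 m/s = 129700 s = 1.501 d.
k_d L₀/(k_r−k_d) = 0.281×7.38/(0.338−0.281) = 2.074/0.05700 = 36.38 mg/L.
e^(−k_d t) = e^(−0.281×1.501) = 0.6558; e^(−k_r t) = e^(−0.338×1.501) = 0.6020.
D = 36.38 × (0.6558 − 0.6020) + 2.70 × 0.6020 = 1.957 + 1.625 = 3.582 mg/L.
DO = C_s − D = 9.82 − 3.582 = 6.238 mg/L.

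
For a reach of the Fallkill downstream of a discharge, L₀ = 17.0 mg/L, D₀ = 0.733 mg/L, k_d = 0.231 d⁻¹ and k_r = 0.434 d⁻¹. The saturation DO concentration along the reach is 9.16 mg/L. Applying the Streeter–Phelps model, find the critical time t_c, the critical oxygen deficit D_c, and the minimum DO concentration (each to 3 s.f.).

With k_r/k_d = 1.879 and 1 − D₀(k_r−k_d)/(k_d L₀) = 0.9621,
t_c = ln(1.879 × 0.9621) / (0.434 − 0.231) = ln(1.808) / 0.2030 = 0.5920/0.2030 = 2.916 d.
L(t_c) = L₀ e^(−k_d t_c) = 17.0 × 0.5098 = 8.667 mg/L, and at the critical point k_r D_c = k_d L, so D_c = (0.231/0.434) × 8.667 = 4.613 mg/L.
Minimum DO = C_s − D_c = 9.16 − 4.613 = 4.547 mg/L.

t_c ≈ 2.92 d; D_c ≈ 4.61 mg/L; min DO ≈ 4.55 mg/L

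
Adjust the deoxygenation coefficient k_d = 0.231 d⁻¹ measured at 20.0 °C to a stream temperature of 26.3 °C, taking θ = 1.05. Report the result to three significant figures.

k_d ≈ 0.314 d⁻¹

k_d(T₂) = k_d(T₁) · θ^(T₂−T₁) = 0.231 × 1.05^(26.3−20.0)
= 0.231 × 1.05^6.30 = 0.231 × 1.360 = 0.3141 d⁻¹.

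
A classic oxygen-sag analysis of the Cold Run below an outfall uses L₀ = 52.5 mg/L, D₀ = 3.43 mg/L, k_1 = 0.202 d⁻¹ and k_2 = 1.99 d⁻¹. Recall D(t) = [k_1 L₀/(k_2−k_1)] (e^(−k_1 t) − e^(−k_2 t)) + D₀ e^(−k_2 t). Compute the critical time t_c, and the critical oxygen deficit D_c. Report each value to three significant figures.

At the critical point dD/dt = 0, so k_1 L₀ e^(−k_1 t) = k_2 D. Substituting D(t) from the Streeter–Phelps equation and solving for t gives
t_c = ln[(k_2/k_1)(1 − D₀(k_2−k_1)/(k_1 L₀))] / (k_2−k_1).
Here k_2−k_1 = 1.788 d⁻¹ and 1 − D₀(k_2−k_1)/(k_1 L₀) = 1 − 3.43×1.788/(0.202×52.5) = 0.4217, so
t_c = ln(9.851 × 0.4217) / 1.788 = 1.424 / 1.788 = 0.7965 d.
D_c = (k_1/k_2) L₀ e^(−k_1 t_c) = (0.202/1.99) × 52.5 × e^(−0.202×0.7965) = 0.1015 × 52.5 × 0.8514 = 4.537 mg/L.

t_c ≈ 0.797 d; D_c ≈ 4.54 mg/L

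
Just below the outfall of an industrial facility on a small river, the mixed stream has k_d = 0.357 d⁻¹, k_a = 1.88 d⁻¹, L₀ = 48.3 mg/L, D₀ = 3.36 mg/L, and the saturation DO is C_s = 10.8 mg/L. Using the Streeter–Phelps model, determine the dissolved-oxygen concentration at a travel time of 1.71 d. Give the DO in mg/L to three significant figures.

DO ≈ 4.97 mg/L

k_d L₀/(k_a−k_d) = 0.357×48.3/(1.88−0.357) = 17.24/1.523 = 11.32 mg/L.
e^(−k_d t) = e^(−0.357×1.710) = 0.5431; e^(−k_a t) = e^(−1.88×1.710) = 0.04016.
D = 11.32 × (0.5431 − 0.04016) + 3.36 × 0.04016 = 5.694 + 0.1349 = 5.829 mg/L.
DO = C_s − D = 10.8 − 5.829 = 4.971 mg/L.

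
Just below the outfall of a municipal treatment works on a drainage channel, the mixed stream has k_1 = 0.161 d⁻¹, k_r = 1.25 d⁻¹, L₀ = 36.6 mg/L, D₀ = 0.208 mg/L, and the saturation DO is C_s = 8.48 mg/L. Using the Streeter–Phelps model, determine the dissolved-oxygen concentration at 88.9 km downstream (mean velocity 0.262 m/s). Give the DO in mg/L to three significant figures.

DO ≈ 5.64 mg/L

Travel time t = x/v = 88.9 km / (0.262 m/s) = 88900 m / 0.262 m/s = 339300 s = 3.927 d.
k_1 L₀/(k_r−k_1) = 0.161×36.6/(1.25−0.161) = 5.893/1.089 = 5.411 mg/L.
e^(−k_1 t) = e^(−0.161×3.927) = 0.5314; e^(−k_r t) = e^(−1.25×3.927) = 0.007380.
D = 5.411 × (0.5314 − 0.007380) + 0.208 × 0.007380 = 2.835 + 0.001535 = 2.837 mg/L.
DO = C_s − D = 8.48 − 2.837 = 5.643 mg/L.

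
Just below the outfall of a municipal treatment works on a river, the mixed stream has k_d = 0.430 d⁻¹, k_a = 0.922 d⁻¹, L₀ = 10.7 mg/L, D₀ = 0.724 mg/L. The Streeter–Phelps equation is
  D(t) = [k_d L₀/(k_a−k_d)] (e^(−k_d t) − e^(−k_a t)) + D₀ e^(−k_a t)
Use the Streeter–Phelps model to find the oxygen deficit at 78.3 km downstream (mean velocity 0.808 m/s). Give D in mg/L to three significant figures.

Travel time t = x/v = 78.3 km / (0.808 m/s) = 78300 m / 0.808 m/s = 96910 s = 1.122 d.
k_d L₀/(k_a−k_d) = 0.430×10.7/(0.922−0.430) = 4.601/0.4920 = 9.352 mg/L.
e^(−k_d t) = e^(−0.430×1.122) = 0.6174; e^(−k_a t) = e^(−0.922×1.122) = 0.3555.
D = 9.352 × (0.6174 − 0.3555) + 0.724 × 0.3555 = 2.449 + 0.2574 = 2.706 mg/L.

D ≈ 2.71 mg/L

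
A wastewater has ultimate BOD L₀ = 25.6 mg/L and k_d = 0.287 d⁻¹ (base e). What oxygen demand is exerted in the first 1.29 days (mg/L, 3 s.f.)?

y ≈ 7.92 mg/L

y_t = L₀(1 − e^(−k_d t)) = 25.6 × (1 − e^(−0.287×1.29))
= 25.6 × (1 − 0.6906) = 25.6 × 0.3094 = 7.921 mg/L.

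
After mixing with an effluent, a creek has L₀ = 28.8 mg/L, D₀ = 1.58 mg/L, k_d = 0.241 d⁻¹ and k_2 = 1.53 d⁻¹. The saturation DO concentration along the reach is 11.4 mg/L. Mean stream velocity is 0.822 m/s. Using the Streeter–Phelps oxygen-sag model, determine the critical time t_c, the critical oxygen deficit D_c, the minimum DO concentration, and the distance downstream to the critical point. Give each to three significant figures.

t_c ≈ 1.16 d; D_c ≈ 3.43 mg/L; min DO ≈ 7.97 mg/L; x_c ≈ 82.7 km

At the critical point dD/dt = 0, so k_d L₀ e^(−k_d t) = k_2 D. Substituting D(t) from the Streeter–Phelps equation and solving for t gives
t_c = ln[(k_2/k_d)(1 − D₀(k_2−k_d)/(k_d L₀))] / (k_2−k_d).
Here k_2−k_d = 1.289 d⁻¹ and 1 − D₀(k_2−k_d)/(k_d L₀) = 1 − 1.58×1.289/(0.241×28.8) = 0.7066, so
t_c = ln(6.349 × 0.7066) / 1.289 = 1.501 / 1.289 = 1.164 d.
L(t_c) = L₀ e^(−k_d t_c) = 28.8 × 0.7553 = 21.75 mg/L, and at the critical point k_2 D_c = k_d L, so D_c = (0.241/1.53) × 21.75 = 3.426 mg/L.
Minimum DO = C_s − D_c = 11.4 − 3.426 = 7.974 mg/L.
x_c = v t_c = 0.822 m/s × 1.164 d × 86400 s/d = 82700 m ≈ 82.7 km.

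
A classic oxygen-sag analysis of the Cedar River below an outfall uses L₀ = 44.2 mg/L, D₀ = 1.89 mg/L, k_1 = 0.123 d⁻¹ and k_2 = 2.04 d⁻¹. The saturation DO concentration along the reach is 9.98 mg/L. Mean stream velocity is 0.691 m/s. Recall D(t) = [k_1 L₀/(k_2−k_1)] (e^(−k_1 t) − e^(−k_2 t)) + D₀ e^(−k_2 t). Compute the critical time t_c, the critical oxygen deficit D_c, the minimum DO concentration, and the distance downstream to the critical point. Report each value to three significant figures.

t_c = [1/(k_2−k_1)] ln[(k_2/k_1)(1 − D₀(k_2−k_1)/(k_1 L₀))]
= [1/(2.04−0.123)] ln[(2.04/0.123)(1 − 1.89×1.917/(0.123×44.2))]
= (1/1.917) ln[16.59 × 0.3336] = 0.5216 × ln(5.532) = 0.5216 × 1.711 = 0.8923 d.
L(t_c) = L₀ e^(−k_1 t_c) = 44.2 × 0.8961 = 39.61 mg/L, and at the critical point k_2 D_c = k_1 L, so D_c = (0.123/2.04) × 39.61 = 2.388 mg/L.
Minimum DO = C_s − D_c = 9.98 − 2.388 = 7.592 mg/L.
x_c = v t_c = 0.691 m/s × 0.8923 d × 86400 s/d = 53270 m ≈ 53.3 km.

t_c ≈ 0.892 d; D_c ≈ 2.39 mg/L; min DO ≈ 7.59 mg/L; x_c ≈ 53.3 km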